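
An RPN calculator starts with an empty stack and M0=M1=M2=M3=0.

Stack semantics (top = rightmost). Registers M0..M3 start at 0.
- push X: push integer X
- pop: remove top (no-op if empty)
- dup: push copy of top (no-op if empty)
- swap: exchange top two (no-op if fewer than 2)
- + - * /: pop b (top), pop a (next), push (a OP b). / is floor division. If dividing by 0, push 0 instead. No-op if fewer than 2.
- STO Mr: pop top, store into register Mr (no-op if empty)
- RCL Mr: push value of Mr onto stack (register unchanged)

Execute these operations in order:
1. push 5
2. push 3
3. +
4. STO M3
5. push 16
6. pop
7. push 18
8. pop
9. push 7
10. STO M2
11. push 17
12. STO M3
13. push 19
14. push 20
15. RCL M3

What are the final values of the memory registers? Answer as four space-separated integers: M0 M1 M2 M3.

After op 1 (push 5): stack=[5] mem=[0,0,0,0]
After op 2 (push 3): stack=[5,3] mem=[0,0,0,0]
After op 3 (+): stack=[8] mem=[0,0,0,0]
After op 4 (STO M3): stack=[empty] mem=[0,0,0,8]
After op 5 (push 16): stack=[16] mem=[0,0,0,8]
After op 6 (pop): stack=[empty] mem=[0,0,0,8]
After op 7 (push 18): stack=[18] mem=[0,0,0,8]
After op 8 (pop): stack=[empty] mem=[0,0,0,8]
After op 9 (push 7): stack=[7] mem=[0,0,0,8]
After op 10 (STO M2): stack=[empty] mem=[0,0,7,8]
After op 11 (push 17): stack=[17] mem=[0,0,7,8]
After op 12 (STO M3): stack=[empty] mem=[0,0,7,17]
After op 13 (push 19): stack=[19] mem=[0,0,7,17]
After op 14 (push 20): stack=[19,20] mem=[0,0,7,17]
After op 15 (RCL M3): stack=[19,20,17] mem=[0,0,7,17]

Answer: 0 0 7 17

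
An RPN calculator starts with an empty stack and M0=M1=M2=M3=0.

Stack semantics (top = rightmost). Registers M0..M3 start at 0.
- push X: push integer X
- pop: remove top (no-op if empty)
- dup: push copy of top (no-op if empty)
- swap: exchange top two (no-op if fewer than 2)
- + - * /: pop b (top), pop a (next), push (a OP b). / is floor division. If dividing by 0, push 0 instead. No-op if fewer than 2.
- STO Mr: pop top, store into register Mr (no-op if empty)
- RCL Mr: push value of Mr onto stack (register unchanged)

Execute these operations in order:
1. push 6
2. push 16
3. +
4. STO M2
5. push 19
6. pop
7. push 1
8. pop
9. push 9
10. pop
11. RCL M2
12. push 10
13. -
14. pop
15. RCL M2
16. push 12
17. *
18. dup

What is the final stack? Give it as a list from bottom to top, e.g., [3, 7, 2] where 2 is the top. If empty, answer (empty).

After op 1 (push 6): stack=[6] mem=[0,0,0,0]
After op 2 (push 16): stack=[6,16] mem=[0,0,0,0]
After op 3 (+): stack=[22] mem=[0,0,0,0]
After op 4 (STO M2): stack=[empty] mem=[0,0,22,0]
After op 5 (push 19): stack=[19] mem=[0,0,22,0]
After op 6 (pop): stack=[empty] mem=[0,0,22,0]
After op 7 (push 1): stack=[1] mem=[0,0,22,0]
After op 8 (pop): stack=[empty] mem=[0,0,22,0]
After op 9 (push 9): stack=[9] mem=[0,0,22,0]
After op 10 (pop): stack=[empty] mem=[0,0,22,0]
After op 11 (RCL M2): stack=[22] mem=[0,0,22,0]
After op 12 (push 10): stack=[22,10] mem=[0,0,22,0]
After op 13 (-): stack=[12] mem=[0,0,22,0]
After op 14 (pop): stack=[empty] mem=[0,0,22,0]
After op 15 (RCL M2): stack=[22] mem=[0,0,22,0]
After op 16 (push 12): stack=[22,12] mem=[0,0,22,0]
After op 17 (*): stack=[264] mem=[0,0,22,0]
After op 18 (dup): stack=[264,264] mem=[0,0,22,0]

Answer: [264, 264]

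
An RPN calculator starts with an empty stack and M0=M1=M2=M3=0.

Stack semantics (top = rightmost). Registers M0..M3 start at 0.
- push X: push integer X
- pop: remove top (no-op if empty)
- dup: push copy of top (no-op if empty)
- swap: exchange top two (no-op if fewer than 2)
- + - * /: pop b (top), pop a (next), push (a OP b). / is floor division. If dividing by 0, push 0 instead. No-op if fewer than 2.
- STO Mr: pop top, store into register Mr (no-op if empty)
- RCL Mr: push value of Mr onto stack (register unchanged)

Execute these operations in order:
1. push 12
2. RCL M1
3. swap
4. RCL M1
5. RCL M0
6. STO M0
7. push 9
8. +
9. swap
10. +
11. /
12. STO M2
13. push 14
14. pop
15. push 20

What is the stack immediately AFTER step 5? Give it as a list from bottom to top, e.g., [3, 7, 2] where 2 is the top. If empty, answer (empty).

After op 1 (push 12): stack=[12] mem=[0,0,0,0]
After op 2 (RCL M1): stack=[12,0] mem=[0,0,0,0]
After op 3 (swap): stack=[0,12] mem=[0,0,0,0]
After op 4 (RCL M1): stack=[0,12,0] mem=[0,0,0,0]
After op 5 (RCL M0): stack=[0,12,0,0] mem=[0,0,0,0]

[0, 12, 0, 0]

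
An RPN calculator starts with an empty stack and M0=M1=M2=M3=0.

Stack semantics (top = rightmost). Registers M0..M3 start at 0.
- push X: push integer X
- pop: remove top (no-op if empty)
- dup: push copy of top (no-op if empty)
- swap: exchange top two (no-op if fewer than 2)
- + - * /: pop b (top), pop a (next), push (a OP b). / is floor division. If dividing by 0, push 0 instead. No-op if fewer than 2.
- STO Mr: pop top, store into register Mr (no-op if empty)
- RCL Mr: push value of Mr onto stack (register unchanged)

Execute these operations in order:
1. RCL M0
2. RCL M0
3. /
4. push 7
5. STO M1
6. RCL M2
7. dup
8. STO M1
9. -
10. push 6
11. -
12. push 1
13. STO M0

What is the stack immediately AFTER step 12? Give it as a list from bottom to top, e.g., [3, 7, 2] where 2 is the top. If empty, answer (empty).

After op 1 (RCL M0): stack=[0] mem=[0,0,0,0]
After op 2 (RCL M0): stack=[0,0] mem=[0,0,0,0]
After op 3 (/): stack=[0] mem=[0,0,0,0]
After op 4 (push 7): stack=[0,7] mem=[0,0,0,0]
After op 5 (STO M1): stack=[0] mem=[0,7,0,0]
After op 6 (RCL M2): stack=[0,0] mem=[0,7,0,0]
After op 7 (dup): stack=[0,0,0] mem=[0,7,0,0]
After op 8 (STO M1): stack=[0,0] mem=[0,0,0,0]
After op 9 (-): stack=[0] mem=[0,0,0,0]
After op 10 (push 6): stack=[0,6] mem=[0,0,0,0]
After op 11 (-): stack=[-6] mem=[0,0,0,0]
After op 12 (push 1): stack=[-6,1] mem=[0,0,0,0]

[-6, 1]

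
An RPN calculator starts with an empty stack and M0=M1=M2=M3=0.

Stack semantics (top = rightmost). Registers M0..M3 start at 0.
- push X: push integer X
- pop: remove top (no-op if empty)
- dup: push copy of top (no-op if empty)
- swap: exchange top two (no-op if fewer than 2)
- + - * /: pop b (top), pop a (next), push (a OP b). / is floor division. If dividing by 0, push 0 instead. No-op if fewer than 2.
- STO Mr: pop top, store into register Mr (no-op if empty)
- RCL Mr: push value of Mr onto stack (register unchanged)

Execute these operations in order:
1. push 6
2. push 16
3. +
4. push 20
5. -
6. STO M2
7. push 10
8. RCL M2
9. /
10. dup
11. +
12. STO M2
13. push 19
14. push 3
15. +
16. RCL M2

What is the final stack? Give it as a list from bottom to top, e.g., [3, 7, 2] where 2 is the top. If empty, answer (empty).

Answer: [22, 10]

Derivation:
After op 1 (push 6): stack=[6] mem=[0,0,0,0]
After op 2 (push 16): stack=[6,16] mem=[0,0,0,0]
After op 3 (+): stack=[22] mem=[0,0,0,0]
After op 4 (push 20): stack=[22,20] mem=[0,0,0,0]
After op 5 (-): stack=[2] mem=[0,0,0,0]
After op 6 (STO M2): stack=[empty] mem=[0,0,2,0]
After op 7 (push 10): stack=[10] mem=[0,0,2,0]
After op 8 (RCL M2): stack=[10,2] mem=[0,0,2,0]
After op 9 (/): stack=[5] mem=[0,0,2,0]
After op 10 (dup): stack=[5,5] mem=[0,0,2,0]
After op 11 (+): stack=[10] mem=[0,0,2,0]
After op 12 (STO M2): stack=[empty] mem=[0,0,10,0]
After op 13 (push 19): stack=[19] mem=[0,0,10,0]
After op 14 (push 3): stack=[19,3] mem=[0,0,10,0]
After op 15 (+): stack=[22] mem=[0,0,10,0]
After op 16 (RCL M2): stack=[22,10] mem=[0,0,10,0]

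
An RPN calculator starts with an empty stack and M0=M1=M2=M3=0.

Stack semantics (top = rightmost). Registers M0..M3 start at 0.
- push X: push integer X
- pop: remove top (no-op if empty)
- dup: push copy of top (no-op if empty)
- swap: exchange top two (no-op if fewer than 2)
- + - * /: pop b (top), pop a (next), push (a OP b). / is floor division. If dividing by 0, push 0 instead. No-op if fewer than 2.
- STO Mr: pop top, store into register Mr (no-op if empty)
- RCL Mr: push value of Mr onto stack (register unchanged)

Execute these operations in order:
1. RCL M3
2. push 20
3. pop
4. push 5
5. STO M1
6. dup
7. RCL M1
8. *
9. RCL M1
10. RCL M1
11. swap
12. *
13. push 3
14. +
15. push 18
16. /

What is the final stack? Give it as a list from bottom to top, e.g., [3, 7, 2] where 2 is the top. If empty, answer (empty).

Answer: [0, 0, 1]

Derivation:
After op 1 (RCL M3): stack=[0] mem=[0,0,0,0]
After op 2 (push 20): stack=[0,20] mem=[0,0,0,0]
After op 3 (pop): stack=[0] mem=[0,0,0,0]
After op 4 (push 5): stack=[0,5] mem=[0,0,0,0]
After op 5 (STO M1): stack=[0] mem=[0,5,0,0]
After op 6 (dup): stack=[0,0] mem=[0,5,0,0]
After op 7 (RCL M1): stack=[0,0,5] mem=[0,5,0,0]
After op 8 (*): stack=[0,0] mem=[0,5,0,0]
After op 9 (RCL M1): stack=[0,0,5] mem=[0,5,0,0]
After op 10 (RCL M1): stack=[0,0,5,5] mem=[0,5,0,0]
After op 11 (swap): stack=[0,0,5,5] mem=[0,5,0,0]
After op 12 (*): stack=[0,0,25] mem=[0,5,0,0]
After op 13 (push 3): stack=[0,0,25,3] mem=[0,5,0,0]
After op 14 (+): stack=[0,0,28] mem=[0,5,0,0]
After op 15 (push 18): stack=[0,0,28,18] mem=[0,5,0,0]
After op 16 (/): stack=[0,0,1] mem=[0,5,0,0]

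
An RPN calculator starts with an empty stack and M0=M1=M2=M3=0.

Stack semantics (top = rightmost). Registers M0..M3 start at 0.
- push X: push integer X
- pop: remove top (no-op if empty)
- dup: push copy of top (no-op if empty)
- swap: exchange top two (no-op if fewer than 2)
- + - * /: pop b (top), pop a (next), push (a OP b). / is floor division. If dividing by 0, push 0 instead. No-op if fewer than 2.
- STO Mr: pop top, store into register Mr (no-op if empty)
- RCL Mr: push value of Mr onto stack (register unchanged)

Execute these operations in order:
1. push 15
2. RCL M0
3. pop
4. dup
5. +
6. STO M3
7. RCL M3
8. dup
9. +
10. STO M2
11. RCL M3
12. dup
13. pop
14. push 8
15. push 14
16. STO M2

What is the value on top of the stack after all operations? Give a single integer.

Answer: 8

Derivation:
After op 1 (push 15): stack=[15] mem=[0,0,0,0]
After op 2 (RCL M0): stack=[15,0] mem=[0,0,0,0]
After op 3 (pop): stack=[15] mem=[0,0,0,0]
After op 4 (dup): stack=[15,15] mem=[0,0,0,0]
After op 5 (+): stack=[30] mem=[0,0,0,0]
After op 6 (STO M3): stack=[empty] mem=[0,0,0,30]
After op 7 (RCL M3): stack=[30] mem=[0,0,0,30]
After op 8 (dup): stack=[30,30] mem=[0,0,0,30]
After op 9 (+): stack=[60] mem=[0,0,0,30]
After op 10 (STO M2): stack=[empty] mem=[0,0,60,30]
After op 11 (RCL M3): stack=[30] mem=[0,0,60,30]
After op 12 (dup): stack=[30,30] mem=[0,0,60,30]
After op 13 (pop): stack=[30] mem=[0,0,60,30]
After op 14 (push 8): stack=[30,8] mem=[0,0,60,30]
After op 15 (push 14): stack=[30,8,14] mem=[0,0,60,30]
After op 16 (STO M2): stack=[30,8] mem=[0,0,14,30]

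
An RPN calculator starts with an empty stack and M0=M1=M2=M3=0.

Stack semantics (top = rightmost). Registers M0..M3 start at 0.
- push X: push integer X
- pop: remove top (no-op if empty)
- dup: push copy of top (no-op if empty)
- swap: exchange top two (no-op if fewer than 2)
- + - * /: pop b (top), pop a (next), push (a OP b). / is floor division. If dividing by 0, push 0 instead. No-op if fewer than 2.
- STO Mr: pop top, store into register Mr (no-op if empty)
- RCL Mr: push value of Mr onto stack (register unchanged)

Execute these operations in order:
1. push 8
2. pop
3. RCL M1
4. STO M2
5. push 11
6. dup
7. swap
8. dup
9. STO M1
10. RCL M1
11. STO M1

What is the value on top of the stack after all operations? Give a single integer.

After op 1 (push 8): stack=[8] mem=[0,0,0,0]
After op 2 (pop): stack=[empty] mem=[0,0,0,0]
After op 3 (RCL M1): stack=[0] mem=[0,0,0,0]
After op 4 (STO M2): stack=[empty] mem=[0,0,0,0]
After op 5 (push 11): stack=[11] mem=[0,0,0,0]
After op 6 (dup): stack=[11,11] mem=[0,0,0,0]
After op 7 (swap): stack=[11,11] mem=[0,0,0,0]
After op 8 (dup): stack=[11,11,11] mem=[0,0,0,0]
After op 9 (STO M1): stack=[11,11] mem=[0,11,0,0]
After op 10 (RCL M1): stack=[11,11,11] mem=[0,11,0,0]
After op 11 (STO M1): stack=[11,11] mem=[0,11,0,0]

Answer: 11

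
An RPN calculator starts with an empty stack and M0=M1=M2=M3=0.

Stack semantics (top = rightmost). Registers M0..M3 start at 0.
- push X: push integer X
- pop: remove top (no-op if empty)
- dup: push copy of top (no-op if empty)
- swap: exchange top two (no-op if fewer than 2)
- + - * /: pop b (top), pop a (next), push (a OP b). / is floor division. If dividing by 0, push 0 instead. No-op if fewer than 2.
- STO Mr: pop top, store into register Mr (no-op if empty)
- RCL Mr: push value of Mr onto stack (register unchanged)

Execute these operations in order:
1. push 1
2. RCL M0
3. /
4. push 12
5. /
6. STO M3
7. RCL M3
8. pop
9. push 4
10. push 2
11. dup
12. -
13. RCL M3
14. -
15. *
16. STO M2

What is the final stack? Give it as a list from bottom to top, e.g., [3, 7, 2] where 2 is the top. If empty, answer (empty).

After op 1 (push 1): stack=[1] mem=[0,0,0,0]
After op 2 (RCL M0): stack=[1,0] mem=[0,0,0,0]
After op 3 (/): stack=[0] mem=[0,0,0,0]
After op 4 (push 12): stack=[0,12] mem=[0,0,0,0]
After op 5 (/): stack=[0] mem=[0,0,0,0]
After op 6 (STO M3): stack=[empty] mem=[0,0,0,0]
After op 7 (RCL M3): stack=[0] mem=[0,0,0,0]
After op 8 (pop): stack=[empty] mem=[0,0,0,0]
After op 9 (push 4): stack=[4] mem=[0,0,0,0]
After op 10 (push 2): stack=[4,2] mem=[0,0,0,0]
After op 11 (dup): stack=[4,2,2] mem=[0,0,0,0]
After op 12 (-): stack=[4,0] mem=[0,0,0,0]
After op 13 (RCL M3): stack=[4,0,0] mem=[0,0,0,0]
After op 14 (-): stack=[4,0] mem=[0,0,0,0]
After op 15 (*): stack=[0] mem=[0,0,0,0]
After op 16 (STO M2): stack=[empty] mem=[0,0,0,0]

Answer: (empty)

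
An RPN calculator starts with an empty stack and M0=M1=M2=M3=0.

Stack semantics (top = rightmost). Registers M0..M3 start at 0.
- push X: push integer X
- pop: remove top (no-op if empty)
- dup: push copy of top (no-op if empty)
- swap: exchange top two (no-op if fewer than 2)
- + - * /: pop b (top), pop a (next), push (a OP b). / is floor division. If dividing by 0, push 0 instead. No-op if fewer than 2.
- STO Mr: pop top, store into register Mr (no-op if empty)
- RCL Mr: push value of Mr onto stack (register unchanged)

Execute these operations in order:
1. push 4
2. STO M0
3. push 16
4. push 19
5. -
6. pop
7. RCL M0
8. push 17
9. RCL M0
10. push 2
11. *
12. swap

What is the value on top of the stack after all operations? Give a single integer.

Answer: 17

Derivation:
After op 1 (push 4): stack=[4] mem=[0,0,0,0]
After op 2 (STO M0): stack=[empty] mem=[4,0,0,0]
After op 3 (push 16): stack=[16] mem=[4,0,0,0]
After op 4 (push 19): stack=[16,19] mem=[4,0,0,0]
After op 5 (-): stack=[-3] mem=[4,0,0,0]
After op 6 (pop): stack=[empty] mem=[4,0,0,0]
After op 7 (RCL M0): stack=[4] mem=[4,0,0,0]
After op 8 (push 17): stack=[4,17] mem=[4,0,0,0]
After op 9 (RCL M0): stack=[4,17,4] mem=[4,0,0,0]
After op 10 (push 2): stack=[4,17,4,2] mem=[4,0,0,0]
After op 11 (*): stack=[4,17,8] mem=[4,0,0,0]
After op 12 (swap): stack=[4,8,17] mem=[4,0,0,0]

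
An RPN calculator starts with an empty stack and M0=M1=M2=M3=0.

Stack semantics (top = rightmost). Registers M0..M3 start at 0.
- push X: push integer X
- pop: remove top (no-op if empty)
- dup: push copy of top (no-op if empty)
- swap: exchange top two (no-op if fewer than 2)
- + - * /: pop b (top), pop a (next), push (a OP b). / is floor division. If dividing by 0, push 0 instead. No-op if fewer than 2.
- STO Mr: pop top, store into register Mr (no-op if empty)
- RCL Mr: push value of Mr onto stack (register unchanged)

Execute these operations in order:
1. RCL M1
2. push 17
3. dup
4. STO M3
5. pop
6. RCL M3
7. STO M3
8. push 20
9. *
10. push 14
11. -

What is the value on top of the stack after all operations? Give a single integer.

Answer: -14

Derivation:
After op 1 (RCL M1): stack=[0] mem=[0,0,0,0]
After op 2 (push 17): stack=[0,17] mem=[0,0,0,0]
After op 3 (dup): stack=[0,17,17] mem=[0,0,0,0]
After op 4 (STO M3): stack=[0,17] mem=[0,0,0,17]
After op 5 (pop): stack=[0] mem=[0,0,0,17]
After op 6 (RCL M3): stack=[0,17] mem=[0,0,0,17]
After op 7 (STO M3): stack=[0] mem=[0,0,0,17]
After op 8 (push 20): stack=[0,20] mem=[0,0,0,17]
After op 9 (*): stack=[0] mem=[0,0,0,17]
After op 10 (push 14): stack=[0,14] mem=[0,0,0,17]
After op 11 (-): stack=[-14] mem=[0,0,0,17]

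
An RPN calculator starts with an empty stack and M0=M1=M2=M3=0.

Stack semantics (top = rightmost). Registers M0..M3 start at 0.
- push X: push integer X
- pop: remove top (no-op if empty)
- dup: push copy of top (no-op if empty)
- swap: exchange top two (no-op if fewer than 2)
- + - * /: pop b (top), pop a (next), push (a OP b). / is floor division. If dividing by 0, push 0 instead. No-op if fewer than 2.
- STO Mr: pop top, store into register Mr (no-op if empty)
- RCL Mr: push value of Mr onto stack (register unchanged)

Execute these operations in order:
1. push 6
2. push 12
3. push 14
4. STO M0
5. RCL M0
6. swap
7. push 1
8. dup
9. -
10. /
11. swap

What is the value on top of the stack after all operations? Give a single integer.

Answer: 14

Derivation:
After op 1 (push 6): stack=[6] mem=[0,0,0,0]
After op 2 (push 12): stack=[6,12] mem=[0,0,0,0]
After op 3 (push 14): stack=[6,12,14] mem=[0,0,0,0]
After op 4 (STO M0): stack=[6,12] mem=[14,0,0,0]
After op 5 (RCL M0): stack=[6,12,14] mem=[14,0,0,0]
After op 6 (swap): stack=[6,14,12] mem=[14,0,0,0]
After op 7 (push 1): stack=[6,14,12,1] mem=[14,0,0,0]
After op 8 (dup): stack=[6,14,12,1,1] mem=[14,0,0,0]
After op 9 (-): stack=[6,14,12,0] mem=[14,0,0,0]
After op 10 (/): stack=[6,14,0] mem=[14,0,0,0]
After op 11 (swap): stack=[6,0,14] mem=[14,0,0,0]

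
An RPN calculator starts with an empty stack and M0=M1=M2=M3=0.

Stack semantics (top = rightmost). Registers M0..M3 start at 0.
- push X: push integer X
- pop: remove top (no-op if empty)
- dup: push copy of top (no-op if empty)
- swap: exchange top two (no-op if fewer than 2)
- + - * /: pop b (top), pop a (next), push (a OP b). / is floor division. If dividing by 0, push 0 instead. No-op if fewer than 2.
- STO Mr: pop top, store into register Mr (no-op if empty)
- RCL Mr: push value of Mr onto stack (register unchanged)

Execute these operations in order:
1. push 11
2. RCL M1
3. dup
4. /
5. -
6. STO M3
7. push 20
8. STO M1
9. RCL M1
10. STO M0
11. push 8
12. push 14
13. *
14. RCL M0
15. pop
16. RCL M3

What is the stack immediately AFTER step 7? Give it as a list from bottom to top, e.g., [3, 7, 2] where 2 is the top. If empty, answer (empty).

After op 1 (push 11): stack=[11] mem=[0,0,0,0]
After op 2 (RCL M1): stack=[11,0] mem=[0,0,0,0]
After op 3 (dup): stack=[11,0,0] mem=[0,0,0,0]
After op 4 (/): stack=[11,0] mem=[0,0,0,0]
After op 5 (-): stack=[11] mem=[0,0,0,0]
After op 6 (STO M3): stack=[empty] mem=[0,0,0,11]
After op 7 (push 20): stack=[20] mem=[0,0,0,11]

[20]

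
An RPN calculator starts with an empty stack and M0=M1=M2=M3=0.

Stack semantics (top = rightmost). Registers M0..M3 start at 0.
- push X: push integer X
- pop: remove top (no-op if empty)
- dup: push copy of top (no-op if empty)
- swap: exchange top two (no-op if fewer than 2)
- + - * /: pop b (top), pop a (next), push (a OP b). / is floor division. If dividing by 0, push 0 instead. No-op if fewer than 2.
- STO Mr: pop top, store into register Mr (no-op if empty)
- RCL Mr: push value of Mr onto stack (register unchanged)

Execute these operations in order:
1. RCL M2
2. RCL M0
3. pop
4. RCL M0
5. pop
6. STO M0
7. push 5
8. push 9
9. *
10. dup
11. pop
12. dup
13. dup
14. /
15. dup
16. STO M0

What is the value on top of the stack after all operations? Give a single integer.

Answer: 1

Derivation:
After op 1 (RCL M2): stack=[0] mem=[0,0,0,0]
After op 2 (RCL M0): stack=[0,0] mem=[0,0,0,0]
After op 3 (pop): stack=[0] mem=[0,0,0,0]
After op 4 (RCL M0): stack=[0,0] mem=[0,0,0,0]
After op 5 (pop): stack=[0] mem=[0,0,0,0]
After op 6 (STO M0): stack=[empty] mem=[0,0,0,0]
After op 7 (push 5): stack=[5] mem=[0,0,0,0]
After op 8 (push 9): stack=[5,9] mem=[0,0,0,0]
After op 9 (*): stack=[45] mem=[0,0,0,0]
After op 10 (dup): stack=[45,45] mem=[0,0,0,0]
After op 11 (pop): stack=[45] mem=[0,0,0,0]
After op 12 (dup): stack=[45,45] mem=[0,0,0,0]
After op 13 (dup): stack=[45,45,45] mem=[0,0,0,0]
After op 14 (/): stack=[45,1] mem=[0,0,0,0]
After op 15 (dup): stack=[45,1,1] mem=[0,0,0,0]
After op 16 (STO M0): stack=[45,1] mem=[1,0,0,0]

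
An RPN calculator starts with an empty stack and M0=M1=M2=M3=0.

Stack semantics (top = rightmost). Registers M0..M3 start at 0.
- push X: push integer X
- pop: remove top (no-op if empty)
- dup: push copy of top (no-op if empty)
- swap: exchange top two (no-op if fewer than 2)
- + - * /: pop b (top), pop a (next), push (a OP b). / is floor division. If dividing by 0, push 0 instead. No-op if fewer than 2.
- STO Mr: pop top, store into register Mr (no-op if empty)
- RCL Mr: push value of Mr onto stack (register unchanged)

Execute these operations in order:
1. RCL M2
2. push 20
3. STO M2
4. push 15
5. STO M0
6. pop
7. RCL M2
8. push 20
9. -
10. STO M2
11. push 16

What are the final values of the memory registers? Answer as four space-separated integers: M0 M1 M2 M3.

After op 1 (RCL M2): stack=[0] mem=[0,0,0,0]
After op 2 (push 20): stack=[0,20] mem=[0,0,0,0]
After op 3 (STO M2): stack=[0] mem=[0,0,20,0]
After op 4 (push 15): stack=[0,15] mem=[0,0,20,0]
After op 5 (STO M0): stack=[0] mem=[15,0,20,0]
After op 6 (pop): stack=[empty] mem=[15,0,20,0]
After op 7 (RCL M2): stack=[20] mem=[15,0,20,0]
After op 8 (push 20): stack=[20,20] mem=[15,0,20,0]
After op 9 (-): stack=[0] mem=[15,0,20,0]
After op 10 (STO M2): stack=[empty] mem=[15,0,0,0]
After op 11 (push 16): stack=[16] mem=[15,0,0,0]

Answer: 15 0 0 0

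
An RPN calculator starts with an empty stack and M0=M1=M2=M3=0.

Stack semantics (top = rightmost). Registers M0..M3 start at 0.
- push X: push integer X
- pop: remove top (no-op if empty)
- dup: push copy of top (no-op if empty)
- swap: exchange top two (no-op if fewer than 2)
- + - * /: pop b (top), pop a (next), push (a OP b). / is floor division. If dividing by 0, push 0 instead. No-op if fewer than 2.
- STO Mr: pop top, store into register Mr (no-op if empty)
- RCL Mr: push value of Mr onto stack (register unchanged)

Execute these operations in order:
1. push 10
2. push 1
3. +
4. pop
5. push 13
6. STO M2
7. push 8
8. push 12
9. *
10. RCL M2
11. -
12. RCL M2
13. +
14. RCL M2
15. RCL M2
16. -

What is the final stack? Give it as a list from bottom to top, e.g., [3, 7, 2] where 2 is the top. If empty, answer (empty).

Answer: [96, 0]

Derivation:
After op 1 (push 10): stack=[10] mem=[0,0,0,0]
After op 2 (push 1): stack=[10,1] mem=[0,0,0,0]
After op 3 (+): stack=[11] mem=[0,0,0,0]
After op 4 (pop): stack=[empty] mem=[0,0,0,0]
After op 5 (push 13): stack=[13] mem=[0,0,0,0]
After op 6 (STO M2): stack=[empty] mem=[0,0,13,0]
After op 7 (push 8): stack=[8] mem=[0,0,13,0]
After op 8 (push 12): stack=[8,12] mem=[0,0,13,0]
After op 9 (*): stack=[96] mem=[0,0,13,0]
After op 10 (RCL M2): stack=[96,13] mem=[0,0,13,0]
After op 11 (-): stack=[83] mem=[0,0,13,0]
After op 12 (RCL M2): stack=[83,13] mem=[0,0,13,0]
After op 13 (+): stack=[96] mem=[0,0,13,0]
After op 14 (RCL M2): stack=[96,13] mem=[0,0,13,0]
After op 15 (RCL M2): stack=[96,13,13] mem=[0,0,13,0]
After op 16 (-): stack=[96,0] mem=[0,0,13,0]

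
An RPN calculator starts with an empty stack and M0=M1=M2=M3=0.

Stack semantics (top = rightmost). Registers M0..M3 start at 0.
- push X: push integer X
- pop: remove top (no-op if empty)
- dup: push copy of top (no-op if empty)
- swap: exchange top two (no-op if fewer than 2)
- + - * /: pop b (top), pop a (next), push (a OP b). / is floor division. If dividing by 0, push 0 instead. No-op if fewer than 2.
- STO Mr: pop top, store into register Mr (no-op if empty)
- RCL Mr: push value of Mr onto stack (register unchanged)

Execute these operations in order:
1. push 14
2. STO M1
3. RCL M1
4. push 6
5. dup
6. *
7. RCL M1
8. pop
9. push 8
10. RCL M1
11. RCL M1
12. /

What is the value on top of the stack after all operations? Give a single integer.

Answer: 1

Derivation:
After op 1 (push 14): stack=[14] mem=[0,0,0,0]
After op 2 (STO M1): stack=[empty] mem=[0,14,0,0]
After op 3 (RCL M1): stack=[14] mem=[0,14,0,0]
After op 4 (push 6): stack=[14,6] mem=[0,14,0,0]
After op 5 (dup): stack=[14,6,6] mem=[0,14,0,0]
After op 6 (*): stack=[14,36] mem=[0,14,0,0]
After op 7 (RCL M1): stack=[14,36,14] mem=[0,14,0,0]
After op 8 (pop): stack=[14,36] mem=[0,14,0,0]
After op 9 (push 8): stack=[14,36,8] mem=[0,14,0,0]
After op 10 (RCL M1): stack=[14,36,8,14] mem=[0,14,0,0]
After op 11 (RCL M1): stack=[14,36,8,14,14] mem=[0,14,0,0]
After op 12 (/): stack=[14,36,8,1] mem=[0,14,0,0]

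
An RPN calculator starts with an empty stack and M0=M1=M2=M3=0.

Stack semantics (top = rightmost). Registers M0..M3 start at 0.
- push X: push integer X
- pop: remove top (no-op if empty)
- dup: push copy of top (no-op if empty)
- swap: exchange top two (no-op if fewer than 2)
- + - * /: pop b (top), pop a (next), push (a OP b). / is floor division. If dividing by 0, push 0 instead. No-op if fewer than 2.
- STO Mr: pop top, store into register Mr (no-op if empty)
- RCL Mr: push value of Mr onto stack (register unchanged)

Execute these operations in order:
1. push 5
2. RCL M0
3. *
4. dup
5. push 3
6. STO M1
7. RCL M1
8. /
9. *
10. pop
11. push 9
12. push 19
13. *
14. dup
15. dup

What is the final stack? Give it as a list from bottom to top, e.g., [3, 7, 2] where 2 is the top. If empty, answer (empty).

After op 1 (push 5): stack=[5] mem=[0,0,0,0]
After op 2 (RCL M0): stack=[5,0] mem=[0,0,0,0]
After op 3 (*): stack=[0] mem=[0,0,0,0]
After op 4 (dup): stack=[0,0] mem=[0,0,0,0]
After op 5 (push 3): stack=[0,0,3] mem=[0,0,0,0]
After op 6 (STO M1): stack=[0,0] mem=[0,3,0,0]
After op 7 (RCL M1): stack=[0,0,3] mem=[0,3,0,0]
After op 8 (/): stack=[0,0] mem=[0,3,0,0]
After op 9 (*): stack=[0] mem=[0,3,0,0]
After op 10 (pop): stack=[empty] mem=[0,3,0,0]
After op 11 (push 9): stack=[9] mem=[0,3,0,0]
After op 12 (push 19): stack=[9,19] mem=[0,3,0,0]
After op 13 (*): stack=[171] mem=[0,3,0,0]
After op 14 (dup): stack=[171,171] mem=[0,3,0,0]
After op 15 (dup): stack=[171,171,171] mem=[0,3,0,0]

Answer: [171, 171, 171]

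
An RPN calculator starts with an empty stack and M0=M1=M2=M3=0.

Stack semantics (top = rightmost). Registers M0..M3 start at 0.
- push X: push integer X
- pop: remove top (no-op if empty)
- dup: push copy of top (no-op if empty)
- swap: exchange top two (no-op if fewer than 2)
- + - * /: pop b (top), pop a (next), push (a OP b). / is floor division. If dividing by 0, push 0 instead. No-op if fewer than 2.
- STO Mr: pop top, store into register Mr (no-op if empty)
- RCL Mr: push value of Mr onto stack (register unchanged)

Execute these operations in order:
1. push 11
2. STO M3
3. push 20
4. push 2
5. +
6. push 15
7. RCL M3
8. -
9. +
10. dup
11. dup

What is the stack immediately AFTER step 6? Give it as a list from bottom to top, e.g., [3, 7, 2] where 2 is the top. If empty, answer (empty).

After op 1 (push 11): stack=[11] mem=[0,0,0,0]
After op 2 (STO M3): stack=[empty] mem=[0,0,0,11]
After op 3 (push 20): stack=[20] mem=[0,0,0,11]
After op 4 (push 2): stack=[20,2] mem=[0,0,0,11]
After op 5 (+): stack=[22] mem=[0,0,0,11]
After op 6 (push 15): stack=[22,15] mem=[0,0,0,11]

[22, 15]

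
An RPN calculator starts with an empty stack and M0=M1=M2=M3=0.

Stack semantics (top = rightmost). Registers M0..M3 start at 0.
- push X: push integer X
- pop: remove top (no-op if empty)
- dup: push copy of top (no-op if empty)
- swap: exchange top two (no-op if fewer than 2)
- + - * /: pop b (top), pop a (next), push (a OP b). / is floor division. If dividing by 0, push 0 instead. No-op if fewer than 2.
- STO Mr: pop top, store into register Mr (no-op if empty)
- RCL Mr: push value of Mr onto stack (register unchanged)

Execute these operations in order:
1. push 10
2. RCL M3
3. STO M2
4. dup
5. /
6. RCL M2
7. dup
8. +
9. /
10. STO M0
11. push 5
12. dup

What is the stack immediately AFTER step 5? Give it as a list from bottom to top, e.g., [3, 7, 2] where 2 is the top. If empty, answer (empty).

After op 1 (push 10): stack=[10] mem=[0,0,0,0]
After op 2 (RCL M3): stack=[10,0] mem=[0,0,0,0]
After op 3 (STO M2): stack=[10] mem=[0,0,0,0]
After op 4 (dup): stack=[10,10] mem=[0,0,0,0]
After op 5 (/): stack=[1] mem=[0,0,0,0]

[1]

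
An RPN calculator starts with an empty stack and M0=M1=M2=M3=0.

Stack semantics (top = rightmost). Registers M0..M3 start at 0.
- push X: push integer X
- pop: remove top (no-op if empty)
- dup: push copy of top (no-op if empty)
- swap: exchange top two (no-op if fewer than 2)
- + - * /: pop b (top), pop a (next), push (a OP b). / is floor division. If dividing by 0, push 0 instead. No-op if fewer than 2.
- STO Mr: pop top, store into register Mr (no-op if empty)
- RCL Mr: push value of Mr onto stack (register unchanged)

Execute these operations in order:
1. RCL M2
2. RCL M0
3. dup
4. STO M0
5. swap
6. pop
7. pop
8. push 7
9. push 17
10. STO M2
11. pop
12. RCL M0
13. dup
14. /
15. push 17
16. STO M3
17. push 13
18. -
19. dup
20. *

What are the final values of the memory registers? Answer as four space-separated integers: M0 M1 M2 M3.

Answer: 0 0 17 17

Derivation:
After op 1 (RCL M2): stack=[0] mem=[0,0,0,0]
After op 2 (RCL M0): stack=[0,0] mem=[0,0,0,0]
After op 3 (dup): stack=[0,0,0] mem=[0,0,0,0]
After op 4 (STO M0): stack=[0,0] mem=[0,0,0,0]
After op 5 (swap): stack=[0,0] mem=[0,0,0,0]
After op 6 (pop): stack=[0] mem=[0,0,0,0]
After op 7 (pop): stack=[empty] mem=[0,0,0,0]
After op 8 (push 7): stack=[7] mem=[0,0,0,0]
After op 9 (push 17): stack=[7,17] mem=[0,0,0,0]
After op 10 (STO M2): stack=[7] mem=[0,0,17,0]
After op 11 (pop): stack=[empty] mem=[0,0,17,0]
After op 12 (RCL M0): stack=[0] mem=[0,0,17,0]
After op 13 (dup): stack=[0,0] mem=[0,0,17,0]
After op 14 (/): stack=[0] mem=[0,0,17,0]
After op 15 (push 17): stack=[0,17] mem=[0,0,17,0]
After op 16 (STO M3): stack=[0] mem=[0,0,17,17]
After op 17 (push 13): stack=[0,13] mem=[0,0,17,17]
After op 18 (-): stack=[-13] mem=[0,0,17,17]
After op 19 (dup): stack=[-13,-13] mem=[0,0,17,17]
After op 20 (*): stack=[169] mem=[0,0,17,17]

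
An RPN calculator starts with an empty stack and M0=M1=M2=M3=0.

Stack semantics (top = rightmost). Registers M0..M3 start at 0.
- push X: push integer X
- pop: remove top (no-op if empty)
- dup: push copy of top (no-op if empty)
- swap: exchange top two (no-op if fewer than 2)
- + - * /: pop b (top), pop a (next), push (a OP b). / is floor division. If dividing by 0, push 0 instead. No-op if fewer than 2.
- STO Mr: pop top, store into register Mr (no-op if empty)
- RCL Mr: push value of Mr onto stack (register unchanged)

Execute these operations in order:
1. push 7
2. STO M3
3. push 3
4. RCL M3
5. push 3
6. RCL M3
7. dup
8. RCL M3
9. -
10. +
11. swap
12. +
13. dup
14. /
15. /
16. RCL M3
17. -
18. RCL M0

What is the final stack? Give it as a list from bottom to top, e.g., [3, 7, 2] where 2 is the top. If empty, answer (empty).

After op 1 (push 7): stack=[7] mem=[0,0,0,0]
After op 2 (STO M3): stack=[empty] mem=[0,0,0,7]
After op 3 (push 3): stack=[3] mem=[0,0,0,7]
After op 4 (RCL M3): stack=[3,7] mem=[0,0,0,7]
After op 5 (push 3): stack=[3,7,3] mem=[0,0,0,7]
After op 6 (RCL M3): stack=[3,7,3,7] mem=[0,0,0,7]
After op 7 (dup): stack=[3,7,3,7,7] mem=[0,0,0,7]
After op 8 (RCL M3): stack=[3,7,3,7,7,7] mem=[0,0,0,7]
After op 9 (-): stack=[3,7,3,7,0] mem=[0,0,0,7]
After op 10 (+): stack=[3,7,3,7] mem=[0,0,0,7]
After op 11 (swap): stack=[3,7,7,3] mem=[0,0,0,7]
After op 12 (+): stack=[3,7,10] mem=[0,0,0,7]
After op 13 (dup): stack=[3,7,10,10] mem=[0,0,0,7]
After op 14 (/): stack=[3,7,1] mem=[0,0,0,7]
After op 15 (/): stack=[3,7] mem=[0,0,0,7]
After op 16 (RCL M3): stack=[3,7,7] mem=[0,0,0,7]
After op 17 (-): stack=[3,0] mem=[0,0,0,7]
After op 18 (RCL M0): stack=[3,0,0] mem=[0,0,0,7]

Answer: [3, 0, 0]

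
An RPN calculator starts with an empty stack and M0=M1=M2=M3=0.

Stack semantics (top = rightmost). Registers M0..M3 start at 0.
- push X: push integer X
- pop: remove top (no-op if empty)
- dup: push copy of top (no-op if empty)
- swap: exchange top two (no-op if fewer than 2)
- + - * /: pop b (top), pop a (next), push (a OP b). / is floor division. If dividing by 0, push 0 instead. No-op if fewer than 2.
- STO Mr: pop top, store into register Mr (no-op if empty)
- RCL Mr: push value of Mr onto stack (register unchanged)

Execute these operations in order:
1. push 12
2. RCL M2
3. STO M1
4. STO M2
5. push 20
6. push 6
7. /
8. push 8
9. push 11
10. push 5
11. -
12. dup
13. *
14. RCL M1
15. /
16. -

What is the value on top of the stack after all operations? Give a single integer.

After op 1 (push 12): stack=[12] mem=[0,0,0,0]
After op 2 (RCL M2): stack=[12,0] mem=[0,0,0,0]
After op 3 (STO M1): stack=[12] mem=[0,0,0,0]
After op 4 (STO M2): stack=[empty] mem=[0,0,12,0]
After op 5 (push 20): stack=[20] mem=[0,0,12,0]
After op 6 (push 6): stack=[20,6] mem=[0,0,12,0]
After op 7 (/): stack=[3] mem=[0,0,12,0]
After op 8 (push 8): stack=[3,8] mem=[0,0,12,0]
After op 9 (push 11): stack=[3,8,11] mem=[0,0,12,0]
After op 10 (push 5): stack=[3,8,11,5] mem=[0,0,12,0]
After op 11 (-): stack=[3,8,6] mem=[0,0,12,0]
After op 12 (dup): stack=[3,8,6,6] mem=[0,0,12,0]
After op 13 (*): stack=[3,8,36] mem=[0,0,12,0]
After op 14 (RCL M1): stack=[3,8,36,0] mem=[0,0,12,0]
After op 15 (/): stack=[3,8,0] mem=[0,0,12,0]
After op 16 (-): stack=[3,8] mem=[0,0,12,0]

Answer: 8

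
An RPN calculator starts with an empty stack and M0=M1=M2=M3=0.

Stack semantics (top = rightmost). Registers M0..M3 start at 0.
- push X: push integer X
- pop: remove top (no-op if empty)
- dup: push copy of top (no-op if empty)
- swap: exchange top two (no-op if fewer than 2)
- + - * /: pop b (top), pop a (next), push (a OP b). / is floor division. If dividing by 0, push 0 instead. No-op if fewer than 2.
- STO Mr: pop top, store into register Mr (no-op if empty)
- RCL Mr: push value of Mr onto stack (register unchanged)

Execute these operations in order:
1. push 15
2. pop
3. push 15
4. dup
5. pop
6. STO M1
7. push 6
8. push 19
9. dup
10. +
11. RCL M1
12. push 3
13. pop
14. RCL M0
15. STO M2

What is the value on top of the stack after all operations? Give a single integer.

Answer: 15

Derivation:
After op 1 (push 15): stack=[15] mem=[0,0,0,0]
After op 2 (pop): stack=[empty] mem=[0,0,0,0]
After op 3 (push 15): stack=[15] mem=[0,0,0,0]
After op 4 (dup): stack=[15,15] mem=[0,0,0,0]
After op 5 (pop): stack=[15] mem=[0,0,0,0]
After op 6 (STO M1): stack=[empty] mem=[0,15,0,0]
After op 7 (push 6): stack=[6] mem=[0,15,0,0]
After op 8 (push 19): stack=[6,19] mem=[0,15,0,0]
After op 9 (dup): stack=[6,19,19] mem=[0,15,0,0]
After op 10 (+): stack=[6,38] mem=[0,15,0,0]
After op 11 (RCL M1): stack=[6,38,15] mem=[0,15,0,0]
After op 12 (push 3): stack=[6,38,15,3] mem=[0,15,0,0]
After op 13 (pop): stack=[6,38,15] mem=[0,15,0,0]
After op 14 (RCL M0): stack=[6,38,15,0] mem=[0,15,0,0]
After op 15 (STO M2): stack=[6,38,15] mem=[0,15,0,0]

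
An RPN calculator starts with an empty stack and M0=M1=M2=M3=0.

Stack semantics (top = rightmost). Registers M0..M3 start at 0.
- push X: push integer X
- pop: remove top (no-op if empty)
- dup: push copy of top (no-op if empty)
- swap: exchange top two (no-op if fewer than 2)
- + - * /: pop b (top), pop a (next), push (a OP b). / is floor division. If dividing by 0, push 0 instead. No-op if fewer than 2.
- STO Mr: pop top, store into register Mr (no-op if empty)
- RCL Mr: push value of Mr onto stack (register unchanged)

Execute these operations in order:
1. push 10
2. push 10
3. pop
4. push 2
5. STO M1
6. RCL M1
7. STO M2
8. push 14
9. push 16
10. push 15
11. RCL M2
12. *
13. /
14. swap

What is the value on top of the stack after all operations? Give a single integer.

Answer: 14

Derivation:
After op 1 (push 10): stack=[10] mem=[0,0,0,0]
After op 2 (push 10): stack=[10,10] mem=[0,0,0,0]
After op 3 (pop): stack=[10] mem=[0,0,0,0]
After op 4 (push 2): stack=[10,2] mem=[0,0,0,0]
After op 5 (STO M1): stack=[10] mem=[0,2,0,0]
After op 6 (RCL M1): stack=[10,2] mem=[0,2,0,0]
After op 7 (STO M2): stack=[10] mem=[0,2,2,0]
After op 8 (push 14): stack=[10,14] mem=[0,2,2,0]
After op 9 (push 16): stack=[10,14,16] mem=[0,2,2,0]
After op 10 (push 15): stack=[10,14,16,15] mem=[0,2,2,0]
After op 11 (RCL M2): stack=[10,14,16,15,2] mem=[0,2,2,0]
After op 12 (*): stack=[10,14,16,30] mem=[0,2,2,0]
After op 13 (/): stack=[10,14,0] mem=[0,2,2,0]
After op 14 (swap): stack=[10,0,14] mem=[0,2,2,0]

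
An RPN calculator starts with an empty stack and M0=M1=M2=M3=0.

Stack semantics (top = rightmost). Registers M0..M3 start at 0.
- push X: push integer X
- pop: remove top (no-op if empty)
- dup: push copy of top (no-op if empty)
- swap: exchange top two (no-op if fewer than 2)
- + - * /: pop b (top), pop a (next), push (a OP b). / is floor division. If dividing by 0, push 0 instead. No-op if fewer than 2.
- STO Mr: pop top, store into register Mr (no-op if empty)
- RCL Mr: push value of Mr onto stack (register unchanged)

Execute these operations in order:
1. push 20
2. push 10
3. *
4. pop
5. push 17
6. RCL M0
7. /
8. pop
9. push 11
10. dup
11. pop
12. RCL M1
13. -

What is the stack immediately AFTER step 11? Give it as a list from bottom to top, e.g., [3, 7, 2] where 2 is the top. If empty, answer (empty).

After op 1 (push 20): stack=[20] mem=[0,0,0,0]
After op 2 (push 10): stack=[20,10] mem=[0,0,0,0]
After op 3 (*): stack=[200] mem=[0,0,0,0]
After op 4 (pop): stack=[empty] mem=[0,0,0,0]
After op 5 (push 17): stack=[17] mem=[0,0,0,0]
After op 6 (RCL M0): stack=[17,0] mem=[0,0,0,0]
After op 7 (/): stack=[0] mem=[0,0,0,0]
After op 8 (pop): stack=[empty] mem=[0,0,0,0]
After op 9 (push 11): stack=[11] mem=[0,0,0,0]
After op 10 (dup): stack=[11,11] mem=[0,0,0,0]
After op 11 (pop): stack=[11] mem=[0,0,0,0]

[11]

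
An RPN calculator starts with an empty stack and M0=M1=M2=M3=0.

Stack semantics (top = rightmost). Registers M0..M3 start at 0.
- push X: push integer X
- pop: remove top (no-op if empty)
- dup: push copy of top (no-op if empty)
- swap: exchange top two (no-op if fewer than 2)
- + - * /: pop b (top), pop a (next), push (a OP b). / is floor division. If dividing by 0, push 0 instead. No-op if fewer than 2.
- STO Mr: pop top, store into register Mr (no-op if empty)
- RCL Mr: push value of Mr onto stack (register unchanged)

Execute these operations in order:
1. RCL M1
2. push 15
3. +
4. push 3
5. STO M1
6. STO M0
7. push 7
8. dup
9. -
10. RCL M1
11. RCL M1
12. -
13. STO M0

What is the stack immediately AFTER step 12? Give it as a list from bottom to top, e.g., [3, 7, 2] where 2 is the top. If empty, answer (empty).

After op 1 (RCL M1): stack=[0] mem=[0,0,0,0]
After op 2 (push 15): stack=[0,15] mem=[0,0,0,0]
After op 3 (+): stack=[15] mem=[0,0,0,0]
After op 4 (push 3): stack=[15,3] mem=[0,0,0,0]
After op 5 (STO M1): stack=[15] mem=[0,3,0,0]
After op 6 (STO M0): stack=[empty] mem=[15,3,0,0]
After op 7 (push 7): stack=[7] mem=[15,3,0,0]
After op 8 (dup): stack=[7,7] mem=[15,3,0,0]
After op 9 (-): stack=[0] mem=[15,3,0,0]
After op 10 (RCL M1): stack=[0,3] mem=[15,3,0,0]
After op 11 (RCL M1): stack=[0,3,3] mem=[15,3,0,0]
After op 12 (-): stack=[0,0] mem=[15,3,0,0]

[0, 0]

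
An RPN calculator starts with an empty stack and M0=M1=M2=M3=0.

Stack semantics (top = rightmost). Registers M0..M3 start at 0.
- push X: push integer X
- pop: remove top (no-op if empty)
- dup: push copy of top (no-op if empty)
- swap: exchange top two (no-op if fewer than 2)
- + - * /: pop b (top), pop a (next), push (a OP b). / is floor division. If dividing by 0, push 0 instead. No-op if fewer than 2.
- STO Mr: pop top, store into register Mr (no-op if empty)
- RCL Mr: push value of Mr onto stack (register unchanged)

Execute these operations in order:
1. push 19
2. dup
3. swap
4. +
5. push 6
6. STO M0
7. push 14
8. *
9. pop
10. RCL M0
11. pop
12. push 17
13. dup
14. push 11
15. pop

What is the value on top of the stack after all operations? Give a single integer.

After op 1 (push 19): stack=[19] mem=[0,0,0,0]
After op 2 (dup): stack=[19,19] mem=[0,0,0,0]
After op 3 (swap): stack=[19,19] mem=[0,0,0,0]
After op 4 (+): stack=[38] mem=[0,0,0,0]
After op 5 (push 6): stack=[38,6] mem=[0,0,0,0]
After op 6 (STO M0): stack=[38] mem=[6,0,0,0]
After op 7 (push 14): stack=[38,14] mem=[6,0,0,0]
After op 8 (*): stack=[532] mem=[6,0,0,0]
After op 9 (pop): stack=[empty] mem=[6,0,0,0]
After op 10 (RCL M0): stack=[6] mem=[6,0,0,0]
After op 11 (pop): stack=[empty] mem=[6,0,0,0]
After op 12 (push 17): stack=[17] mem=[6,0,0,0]
After op 13 (dup): stack=[17,17] mem=[6,0,0,0]
After op 14 (push 11): stack=[17,17,11] mem=[6,0,0,0]
After op 15 (pop): stack=[17,17] mem=[6,0,0,0]

Answer: 17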